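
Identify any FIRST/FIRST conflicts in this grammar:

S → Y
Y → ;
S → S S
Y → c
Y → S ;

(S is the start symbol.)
A FIRST/FIRST conflict occurs when two productions N → α and N → β for the same non-terminal have FIRST(α) ∩ FIRST(β) ≠ ∅ (with ε ∈ FIRST of a nullable right-hand side, so two nullable alternatives also conflict).

FIRST sets of the non-terminals at (or reachable through a nullable prefix from) the front of some alternative:
  FIRST(Y) = { ';', 'c' }
  FIRST(S) = { ';', 'c' }

Productions for S:
  S → Y: FIRST = { ';', 'c' }
  S → S S: FIRST = { ';', 'c' }
Productions for Y:
  Y → ;: FIRST = { ';' }
  Y → c: FIRST = { 'c' }
  Y → S ;: FIRST = { ';', 'c' }

Conflict for S: S → Y and S → S S
  Overlap: { ';', 'c' }
Conflict for Y: Y → ; and Y → S ;
  Overlap: { ';' }
Conflict for Y: Y → c and Y → S ;
  Overlap: { 'c' }

Answer: Yes. S → Y / S → S S on { ';', 'c' }; Y → ';' / Y → S ';' on { ';' }; Y → c / Y → S ';' on { 'c' }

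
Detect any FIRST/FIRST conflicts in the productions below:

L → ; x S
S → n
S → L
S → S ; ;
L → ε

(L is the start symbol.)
A FIRST/FIRST conflict occurs when two productions N → α and N → β for the same non-terminal have FIRST(α) ∩ FIRST(β) ≠ ∅ (with ε ∈ FIRST of a nullable right-hand side, so two nullable alternatives also conflict).

FIRST sets of the non-terminals at (or reachable through a nullable prefix from) the front of some alternative:
  FIRST(L) = { ';', ε }
  FIRST(S) = { ';', 'n', ε }

Productions for L:
  L → ; x S: FIRST = { ';' }
  L → ε: FIRST = { ε }
Productions for S:
  S → n: FIRST = { 'n' }
  S → L: FIRST = { ';', ε }
  S → S ; ;: FIRST = { ';', 'n' }

Conflict for S: S → n and S → S ; ;
  Overlap: { 'n' }
Conflict for S: S → L and S → S ; ;
  Overlap: { ';' }

Answer: Yes. S → n / S → S ';' ';' on { 'n' }; S → L / S → S ';' ';' on { ';' }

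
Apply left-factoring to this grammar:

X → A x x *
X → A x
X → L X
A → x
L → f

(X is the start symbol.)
X → A x X'
X' → x *
X' → ε
X → L X
A → x
L → f

Left-factoring transforms A → αβ₁ | αβ₂ into A → αA' and A' → β₁ | β₂
(α is the longest common prefix among the alternatives). Repeat until
no nonterminal has two alternatives with a common prefix.

Round 1: X has alternatives sharing prefix 'A x'. Introduce X': X → A x X'
  Add: X' → x *
  Add: X' → ε

No remaining common prefixes — done.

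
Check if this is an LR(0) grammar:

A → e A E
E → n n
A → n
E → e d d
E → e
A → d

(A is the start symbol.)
No. Shift-reduce conflict between [E → e .] and [E → e . d d]

Augment with A' → A and build the canonical LR(0) collection (I0 = CLOSURE({[A' → . A]}), then GOTO on every symbol after a dot until no new states appear). It has 12 states:
  I0: { [A → . d], [A → . e A E], [A → . n], [A' → . A] }  — shift
  I1: { [A' → A .] }  — accept
  I2: { [A → d .] }  — reduce
  I3: { [A → . d], [A → . e A E], [A → . n], [A → e . A E] }  — shift
  I4: { [A → n .] }  — reduce
  I5: { [A → e A . E], [E → . e d d], [E → . e], [E → . n n] }  — shift
  I6: { [A → e A E .] }  — reduce
  I7: { [E → e . d d], [E → e .] }  — shift, reduce
  I8: { [E → n . n] }  — shift
  I9: { [E → n n .] }  — reduce
  I10: { [E → e d . d] }  — shift
  I11: { [E → e d d .] }  — reduce

Conflict in state I7:
  Shift-reduce conflict between [E → e .] and [E → e . d d]
So the grammar is NOT LR(0).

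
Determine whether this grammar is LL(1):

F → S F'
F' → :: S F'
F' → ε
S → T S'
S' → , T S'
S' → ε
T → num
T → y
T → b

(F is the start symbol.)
A grammar is LL(1) if for each non-terminal N with multiple productions, the predict sets of those productions are pairwise disjoint, where PREDICT(N → α) = (FIRST(α) \ {ε}) ∪ (FOLLOW(N) if α ⇒* ε).

Relevant sets:
  FOLLOW(F') = { $ }
  FOLLOW(S') = { $, '::' }

For F':
  PREDICT(F' → :: S F') = { '::' }
  PREDICT(F' → ε) = { $ }
For S':
  PREDICT(S' → ',' T S') = { ',' }
  PREDICT(S' → ε) = { $, '::' }
For T:
  PREDICT(T → num) = { 'num' }
  PREDICT(T → y) = { 'y' }
  PREDICT(T → b) = { 'b' }
F, S have a single production, so nothing to check there.

All predict sets are disjoint. The grammar IS LL(1).

Answer: Yes, the grammar is LL(1).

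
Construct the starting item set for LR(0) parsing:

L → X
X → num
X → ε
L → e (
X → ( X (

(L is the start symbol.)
{ [L → . X], [L → . e (], [L' → . L], [X → . ( X (], [X → . num], [X → .] }

First, augment the grammar with L' → L
I₀ = CLOSURE({ [L' → . L] }):
  [L' → . L] has the dot before L: add [L → . X], [L → . e (]
  [L → . X] has the dot before X: add [X → . num], [X → .], [X → . ( X (]
No further items can be added.

I₀ = { [L → . X], [L → . e (], [L' → . L], [X → . ( X (], [X → . num], [X → .] }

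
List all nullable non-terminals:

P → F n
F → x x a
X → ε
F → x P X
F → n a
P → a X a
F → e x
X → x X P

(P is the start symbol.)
A non-terminal is nullable if it can derive ε (the empty string): either it has an ε-production, or it has a production whose right-hand side consists entirely of nullable non-terminals.

ε-productions: X → ε
So X is immediately nullable.
No further non-terminal can be added: every production for the remaining non-terminals contains a terminal or a non-nullable non-terminal.
Nullable = { 'X' }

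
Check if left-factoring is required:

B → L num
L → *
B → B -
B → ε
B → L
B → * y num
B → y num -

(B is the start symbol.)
Left-factoring is needed when two productions for the same non-terminal
share a common prefix on the right-hand side.

Productions for B:
  B → L num
  B → B -
  B → ε
  B → L
  B → * y num
  B → y num -

Found common prefix 'L' in productions for B

Answer: Yes, B has productions with common prefix 'L'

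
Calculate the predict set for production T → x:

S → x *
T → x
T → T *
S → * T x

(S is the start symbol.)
{ 'x' }

PREDICT(T → x) = (FIRST(RHS) \ {ε}) ∪ (FOLLOW(T) if ε ∈ FIRST(RHS), i.e. RHS ⇒* ε)
FIRST(x) = { 'x' }
ε ∉ FIRST(x), so FOLLOW(T) is not added.
PREDICT(T → x) = { 'x' }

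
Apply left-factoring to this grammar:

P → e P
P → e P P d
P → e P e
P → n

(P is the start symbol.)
P → e P P'
P' → ε
P' → P d
P' → e
P → n

Left-factoring transforms A → αβ₁ | αβ₂ into A → αA' and A' → β₁ | β₂
(α is the longest common prefix among the alternatives). Repeat until
no nonterminal has two alternatives with a common prefix.

Round 1: P has alternatives sharing prefix 'e P'. Introduce P': P → e P P'
  Add: P' → ε
  Add: P' → P d
  Add: P' → e

No remaining common prefixes — done.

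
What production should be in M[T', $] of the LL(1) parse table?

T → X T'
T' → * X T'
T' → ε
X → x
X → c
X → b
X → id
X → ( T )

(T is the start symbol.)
T' → ε

To find M[T', $], we find productions for T' where $ is in the predict set (PREDICT(N → α) = (FIRST(α) \ {ε}) ∪ (FOLLOW(N) if α ⇒* ε)).

Relevant sets:
  FOLLOW(T') = { $, ')' }

T' → * X T': PREDICT = { '*' }
T' → ε: PREDICT = { $, ')' }
  $ is in predict set, so this production goes in M[T', $]

M[T', $] = T' → ε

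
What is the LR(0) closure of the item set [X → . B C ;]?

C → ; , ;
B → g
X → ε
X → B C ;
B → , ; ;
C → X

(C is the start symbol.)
{ [B → . , ; ;], [B → . g], [X → . B C ;] }

To compute CLOSURE, for each item [A → α.Bβ] where B is a non-terminal, add [B → .γ] for all productions B → γ; repeat for the newly added items until nothing changes.

Start with: [X → . B C ;]
  [X → . B C ;] has the dot before B: add [B → . g], [B → . , ; ;]
No further items can be added.

CLOSURE = { [B → . , ; ;], [B → . g], [X → . B C ;] }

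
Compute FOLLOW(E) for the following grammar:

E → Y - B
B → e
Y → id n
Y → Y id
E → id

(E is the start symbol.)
{ $ }

To compute FOLLOW(E), find every occurrence of E on a right-hand side N → α E β: add FIRST(β) \ {ε}, and if β is empty or nullable also add FOLLOW(N). Iterate to a fixed point.

E is the start symbol, so $ ∈ FOLLOW(E).
E does not occur on any right-hand side.

Taking the union: FOLLOW(E) = { $ }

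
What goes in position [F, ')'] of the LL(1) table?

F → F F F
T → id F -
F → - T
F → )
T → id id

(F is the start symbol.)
F → F F F, F → )

To find M[F, ')'], we find productions for F where ')' is in the predict set (PREDICT(N → α) = (FIRST(α) \ {ε}) ∪ (FOLLOW(N) if α ⇒* ε)).

Relevant sets:
  FIRST(F) = { ')', '-' }

F → F F F: PREDICT = { ')', '-' }
  ')' is in predict set, so this production goes in M[F, ')']
F → - T: PREDICT = { '-' }
F → ): PREDICT = { ')' }
  ')' is in predict set, so this production goes in M[F, ')']

M[F, ')'] = F → F F F, F → )  (a multiply-defined cell — the grammar is not LL(1))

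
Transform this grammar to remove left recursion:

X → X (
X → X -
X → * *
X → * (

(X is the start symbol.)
X → * * X'
X → * ( X'
X' → ( X'
X' → - X'
X' → ε

X is directly left-recursive. The standard transformation for
  A → A α₁ | ... | A α_m | β₁ | ... | β_n
is
  A  → β₁ A' | ... | β_n A'
  A' → α₁ A' | ... | α_m A' | ε

X → * * becomes X → * * X'
X → * ( becomes X → * ( X'
X → X ( becomes X' → ( X'
X → X - becomes X' → - X'
Add X' → ε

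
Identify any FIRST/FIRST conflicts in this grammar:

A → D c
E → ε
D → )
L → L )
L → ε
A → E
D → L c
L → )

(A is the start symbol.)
Yes. D → ')' / D → L c on { ')' }; L → L ')' / L → ')' on { ')' }

A FIRST/FIRST conflict occurs when two productions N → α and N → β for the same non-terminal have FIRST(α) ∩ FIRST(β) ≠ ∅ (with ε ∈ FIRST of a nullable right-hand side, so two nullable alternatives also conflict).

FIRST sets of the non-terminals at (or reachable through a nullable prefix from) the front of some alternative:
  FIRST(D) = { ')', 'c' }
  FIRST(E) = { ε }
  FIRST(L) = { ')', ε }

Productions for A:
  A → D c: FIRST = { ')', 'c' }
  A → E: FIRST = { ε }
Productions for D:
  D → ): FIRST = { ')' }
  D → L c: FIRST = { ')', 'c' }
Productions for L:
  L → L ): FIRST = { ')' }
  L → ε: FIRST = { ε }
  L → ): FIRST = { ')' }
E has only one production, so no FIRST/FIRST conflict is possible there.

Conflict for D: D → ) and D → L c
  Overlap: { ')' }
Conflict for L: L → L ) and L → )
  Overlap: { ')' }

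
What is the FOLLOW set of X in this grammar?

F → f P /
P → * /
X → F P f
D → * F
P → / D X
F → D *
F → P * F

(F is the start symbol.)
In P → / D X: X is at the end, add FOLLOW(P)

The FOLLOW sets referred to above (computed the same way, to a fixed point):
  FOLLOW(P) = { '*', '/', 'f' }

Taking the union: FOLLOW(X) = { '*', '/', 'f' }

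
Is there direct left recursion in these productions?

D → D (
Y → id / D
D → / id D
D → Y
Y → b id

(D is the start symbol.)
Yes, D is left-recursive

D → D (: LEFT RECURSIVE (starts with D)
Y → id / D: starts with id
D → / id D: starts with '/'
D → Y: starts with Y
Y → b id: starts with b

The grammar has direct left recursion on: D.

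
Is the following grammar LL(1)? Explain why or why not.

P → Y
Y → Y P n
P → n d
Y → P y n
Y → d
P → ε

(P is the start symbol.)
No. Predict set conflict for P: { 'n' }

A grammar is LL(1) if for each non-terminal N with multiple productions, the predict sets of those productions are pairwise disjoint, where PREDICT(N → α) = (FIRST(α) \ {ε}) ∪ (FOLLOW(N) if α ⇒* ε).

Relevant sets:
  FIRST(Y) = { 'd', 'n', 'y' }
  FIRST(P) = { 'd', 'n', 'y', ε }
  FOLLOW(P) = { $, 'n', 'y' }

For P:
  PREDICT(P → Y) = { 'd', 'n', 'y' }
  PREDICT(P → n d) = { 'n' }
  PREDICT(P → ε) = { $, 'n', 'y' }
For Y:
  PREDICT(Y → Y P n) = { 'd', 'n', 'y' }
  PREDICT(Y → P y n) = { 'd', 'n', 'y' }
  PREDICT(Y → d) = { 'd' }

Conflict found: Predict set conflict for P: { 'n' }
The grammar is NOT LL(1).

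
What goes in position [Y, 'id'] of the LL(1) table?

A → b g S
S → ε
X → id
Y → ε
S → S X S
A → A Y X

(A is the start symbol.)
To find M[Y, 'id'], we find productions for Y where 'id' is in the predict set (PREDICT(N → α) = (FIRST(α) \ {ε}) ∪ (FOLLOW(N) if α ⇒* ε)).

Relevant sets:
  FOLLOW(Y) = { 'id' }

Y → ε: PREDICT = { 'id' }
  'id' is in predict set, so this production goes in M[Y, 'id']

M[Y, 'id'] = Y → ε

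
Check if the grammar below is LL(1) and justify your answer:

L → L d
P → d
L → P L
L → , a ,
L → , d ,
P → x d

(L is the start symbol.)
No. Predict set conflict for L: { 'd', 'x' }

A grammar is LL(1) if for each non-terminal N with multiple productions, the predict sets of those productions are pairwise disjoint, where PREDICT(N → α) = (FIRST(α) \ {ε}) ∪ (FOLLOW(N) if α ⇒* ε).

Relevant sets:
  FIRST(L) = { ',', 'd', 'x' }
  FIRST(P) = { 'd', 'x' }

For L:
  PREDICT(L → L d) = { ',', 'd', 'x' }
  PREDICT(L → P L) = { 'd', 'x' }
  PREDICT(L → ',' a ',') = { ',' }
  PREDICT(L → ',' d ',') = { ',' }
For P:
  PREDICT(P → d) = { 'd' }
  PREDICT(P → x d) = { 'x' }

Conflict found: Predict set conflict for L: { 'd', 'x' }
The grammar is NOT LL(1).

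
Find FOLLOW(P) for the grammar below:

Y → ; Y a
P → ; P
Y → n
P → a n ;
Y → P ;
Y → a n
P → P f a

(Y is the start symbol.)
{ ';', 'f' }

To compute FOLLOW(P), find every occurrence of P on a right-hand side N → α P β: add FIRST(β) \ {ε}, and if β is empty or nullable also add FOLLOW(N). Iterate to a fixed point.

In P → ; P: P is at the end; this adds FOLLOW(P) to itself — nothing new
In Y → P ;: P is followed by ';', add FIRST(';') \ {ε} = { ';' }
In P → P f a: P is followed by f a, add FIRST(f a) \ {ε} = { 'f' }

Taking the union: FOLLOW(P) = { ';', 'f' }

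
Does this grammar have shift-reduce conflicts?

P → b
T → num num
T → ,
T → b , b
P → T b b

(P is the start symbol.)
Yes — I4: [P → b .] vs [T → b . , b]

Augment with P' → P and build the canonical LR(0) collection (I0 = CLOSURE({[P' → . P]}), then GOTO on every symbol after a dot until no new states appear). It has 11 states:
  I0: { [P → . T b b], [P → . b], [P' → . P], [T → . ,], [T → . b , b], [T → . num num] }  — shift
  I1: { [T → , .] }  — reduce
  I2: { [P' → P .] }  — accept
  I3: { [P → T . b b] }  — shift
  I4: { [P → b .], [T → b . , b] }  — shift, reduce
  I5: { [T → num . num] }  — shift
  I6: { [T → num num .] }  — reduce
  I7: { [T → b , . b] }  — shift
  I8: { [T → b , b .] }  — reduce
  I9: { [P → T b . b] }  — shift
  I10: { [P → T b b .] }  — reduce

I4 contains reduce item [P → b .] and shift item [T → b . , b] — shift-reduce conflict.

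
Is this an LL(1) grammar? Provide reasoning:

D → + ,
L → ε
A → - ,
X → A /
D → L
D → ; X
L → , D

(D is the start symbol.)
A grammar is LL(1) if for each non-terminal N with multiple productions, the predict sets of those productions are pairwise disjoint, where PREDICT(N → α) = (FIRST(α) \ {ε}) ∪ (FOLLOW(N) if α ⇒* ε).

Relevant sets:
  FIRST(L) = { ',', ε }
  FOLLOW(D) = { $ }
  FOLLOW(L) = { $ }

For D:
  PREDICT(D → '+' ',') = { '+' }
  PREDICT(D → L) = { $, ',' }
  PREDICT(D → ';' X) = { ';' }
For L:
  PREDICT(L → ε) = { $ }
  PREDICT(L → ',' D) = { ',' }
A, X have a single production, so nothing to check there.

All predict sets are disjoint. The grammar IS LL(1).

Answer: Yes, the grammar is LL(1).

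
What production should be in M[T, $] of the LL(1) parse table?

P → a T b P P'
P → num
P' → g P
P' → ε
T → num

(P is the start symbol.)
To find M[T, $], we find productions for T where $ is in the predict set (PREDICT(N → α) = (FIRST(α) \ {ε}) ∪ (FOLLOW(N) if α ⇒* ε)).

T → num: PREDICT = { 'num' }

M[T, $] is empty (no production applies)

Answer: Empty (error entry)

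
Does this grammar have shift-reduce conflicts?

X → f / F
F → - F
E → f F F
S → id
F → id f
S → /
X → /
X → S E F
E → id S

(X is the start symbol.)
No shift-reduce conflicts

Augment with X' → X and build the canonical LR(0) collection (I0 = CLOSURE({[X' → . X]}), then GOTO on every symbol after a dot until no new states appear). It has 20 states:
  I0: { [S → . /], [S → . id], [X → . /], [X → . S E F], [X → . f / F], [X' → . X] }  — shift
  I1: { [S → / .], [X → / .] }  — 2 reduces
  I2: { [E → . f F F], [E → . id S], [X → S . E F] }  — shift
  I3: { [X' → X .] }  — accept
  I4: { [X → f . / F] }  — shift
  I5: { [S → id .] }  — reduce
  I6: { [F → . - F], [F → . id f], [X → f / . F] }  — shift
  I7: { [F → - . F], [F → . - F], [F → . id f] }  — shift
  I8: { [X → f / F .] }  — reduce
  I9: { [F → id . f] }  — shift
  I10: { [F → id f .] }  — reduce
  I11: { [F → - F .] }  — reduce
  I12: { [F → . - F], [F → . id f], [X → S E . F] }  — shift
  I13: { [E → f . F F], [F → . - F], [F → . id f] }  — shift
  I14: { [E → id . S], [S → . /], [S → . id] }  — shift
  I15: { [S → / .] }  — reduce
  I16: { [E → id S .] }  — reduce
  I17: { [E → f F . F], [F → . - F], [F → . id f] }  — shift
  I18: { [E → f F F .] }  — reduce
  I19: { [X → S E F .] }  — reduce

No state contains both a complete item and a shift item.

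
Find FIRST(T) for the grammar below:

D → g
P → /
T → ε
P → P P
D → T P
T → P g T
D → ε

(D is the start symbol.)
To compute FIRST(T), examine every production with T on the left-hand side, reading each right-hand side left to right until a non-nullable symbol is reached.

FIRST sets of the other non-terminals involved (by the same procedure, iterated to a fixed point):
  FIRST(P) = { '/' }

From T → ε:
  - ε-production, so ε ∈ FIRST(T)
From T → P g T:
  - P is a non-terminal: add FIRST(P) \ {ε} = { '/' }
    P is not nullable, so stop

Collecting: FIRST(T) = { '/', ε }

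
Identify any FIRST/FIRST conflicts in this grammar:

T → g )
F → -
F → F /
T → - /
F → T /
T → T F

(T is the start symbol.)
Yes. T → g ')' / T → T F on { 'g' }; T → '-' '/' / T → T F on { '-' }; F → '-' / F → F '/' on { '-' }; F → '-' / F → T '/' on { '-' }; F → F '/' / F → T '/' on { '-', 'g' }

FIRST sets of the non-terminals at (or reachable through a nullable prefix from) the front of some alternative:
  FIRST(T) = { '-', 'g' }
  FIRST(F) = { '-', 'g' }

Productions for T:
  T → g ): FIRST = { 'g' }
  T → - /: FIRST = { '-' }
  T → T F: FIRST = { '-', 'g' }
Productions for F:
  F → -: FIRST = { '-' }
  F → F /: FIRST = { '-', 'g' }
  F → T /: FIRST = { '-', 'g' }

Conflict for T: T → g ) and T → T F
  Overlap: { 'g' }
Conflict for T: T → - / and T → T F
  Overlap: { '-' }
Conflict for F: F → - and F → F /
  Overlap: { '-' }
Conflict for F: F → - and F → T /
  Overlap: { '-' }
Conflict for F: F → F / and F → T /
  Overlap: { '-', 'g' }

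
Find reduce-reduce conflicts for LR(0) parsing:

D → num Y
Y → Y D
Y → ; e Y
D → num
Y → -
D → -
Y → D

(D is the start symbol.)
Yes — I4: [D → - .] vs [Y → - .]

A reduce-reduce conflict occurs when an LR(0) state has two complete items [A → α .] and [B → β .] — both call for a reduction, and with no lookahead the parser cannot choose between them.

Augment with D' → D and build the canonical LR(0) collection (I0 = CLOSURE({[D' → . D]}), then GOTO on every symbol after a dot until no new states appear). It has 11 states:
  I0: { [D → . -], [D → . num Y], [D → . num], [D' → . D] }  — shift
  I1: { [D → - .] }  — reduce
  I2: { [D' → D .] }  — accept
  I3: { [D → . -], [D → . num Y], [D → . num], [D → num . Y], [D → num .], [Y → . -], [Y → . ; e Y], [Y → . D], [Y → . Y D] }  — shift, reduce
  I4: { [D → - .], [Y → - .] }  — 2 reduces
  I5: { [Y → ; . e Y] }  — shift
  I6: { [Y → D .] }  — reduce
  I7: { [D → . -], [D → . num Y], [D → . num], [D → num Y .], [Y → Y . D] }  — shift, reduce
  I8: { [Y → Y D .] }  — reduce
  I9: { [D → . -], [D → . num Y], [D → . num], [Y → . -], [Y → . ; e Y], [Y → . D], [Y → . Y D], [Y → ; e . Y] }  — shift
  I10: { [D → . -], [D → . num Y], [D → . num], [Y → ; e Y .], [Y → Y . D] }  — shift, reduce

I4 contains complete items [D → - .], [Y → - .] — reduce-reduce conflict.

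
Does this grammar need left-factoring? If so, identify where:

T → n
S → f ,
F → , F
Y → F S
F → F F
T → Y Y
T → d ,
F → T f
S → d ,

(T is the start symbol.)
Left-factoring is needed when two productions for the same non-terminal
share a common prefix on the right-hand side.

Productions for T:
  T → n
  T → Y Y
  T → d ,
Productions for S:
  S → f ,
  S → d ,
Productions for F:
  F → , F
  F → F F
  F → T f

No common prefixes found.

Answer: No, left-factoring is not needed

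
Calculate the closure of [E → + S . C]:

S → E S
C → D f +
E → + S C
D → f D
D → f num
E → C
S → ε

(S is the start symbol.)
{ [C → . D f +], [D → . f D], [D → . f num], [E → + S . C] }

To compute CLOSURE, for each item [A → α.Bβ] where B is a non-terminal, add [B → .γ] for all productions B → γ; repeat for the newly added items until nothing changes.

Start with: [E → + S . C]
  [E → + S . C] has the dot before C: add [C → . D f +]
  [C → . D f +] has the dot before D: add [D → . f D], [D → . f num]
No further items can be added.

CLOSURE = { [C → . D f +], [D → . f D], [D → . f num], [E → + S . C] }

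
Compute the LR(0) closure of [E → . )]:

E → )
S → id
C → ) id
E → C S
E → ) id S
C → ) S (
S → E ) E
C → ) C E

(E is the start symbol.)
Start with: [E → . )]
The dot precedes the terminal ')', so nothing is added.

CLOSURE = { [E → . )] }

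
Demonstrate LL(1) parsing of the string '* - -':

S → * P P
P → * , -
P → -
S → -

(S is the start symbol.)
LL(1) parsing maintains a stack (initially the start symbol over $) and the input. At each step: if the stack top is a terminal, match it against the current input token; if it is a non-terminal N, replace it with the RHS of M[N, lookahead] (the unique production whose predict set contains the lookahead).

Stack is shown with the top on the left.

Stack    Input    Action
------------------------
S $      * - - $  output S → * P P
* P P $  * - - $  match '*'
P P $    - - $    output P → -
- P $    - - $    match '-'
P $      - $      output P → -
- $      - $      match '-'
$        $        accept

The string is accepted.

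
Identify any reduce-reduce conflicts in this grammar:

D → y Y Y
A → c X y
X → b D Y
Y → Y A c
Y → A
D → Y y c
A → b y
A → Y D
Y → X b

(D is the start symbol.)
A reduce-reduce conflict occurs when an LR(0) state has two complete items [A → α .] and [B → β .] — both call for a reduction, and with no lookahead the parser cannot choose between them.

Augment with D' → D and build the canonical LR(0) collection (I0 = CLOSURE({[D' → . D]}), then GOTO on every symbol after a dot until no new states appear). It has 22 states:
  I0: { [A → . Y D], [A → . b y], [A → . c X y], [D → . Y y c], [D → . y Y Y], [D' → . D], [X → . b D Y], [Y → . A], [Y → . X b], [Y → . Y A c] }  — shift
  I1: { [Y → A .] }  — reduce
  I2: { [D' → D .] }  — accept
  I3: { [Y → X . b] }  — shift
  I4: { [A → . Y D], [A → . b y], [A → . c X y], [A → Y . D], [D → . Y y c], [D → . y Y Y], [D → Y . y c], [X → . b D Y], [Y → . A], [Y → . X b], [Y → . Y A c], [Y → Y . A c] }  — shift
  I5: { [A → . Y D], [A → . b y], [A → . c X y], [A → b . y], [D → . Y y c], [D → . y Y Y], [X → . b D Y], [X → b . D Y], [Y → . A], [Y → . X b], [Y → . Y A c] }  — shift
  I6: { [A → c . X y], [X → . b D Y] }  — shift
  I7: { [A → . Y D], [A → . b y], [A → . c X y], [D → y . Y Y], [X → . b D Y], [Y → . A], [Y → . X b], [Y → . Y A c] }  — shift
  I8: { [A → . Y D], [A → . b y], [A → . c X y], [A → Y . D], [D → . Y y c], [D → . y Y Y], [D → y Y . Y], [X → . b D Y], [Y → . A], [Y → . X b], [Y → . Y A c], [Y → Y . A c] }  — shift
  I9: { [Y → A .], [Y → Y A . c] }  — shift, reduce
  I10: { [A → Y D .] }  — reduce
  I11: { [A → . Y D], [A → . b y], [A → . c X y], [A → Y . D], [D → . Y y c], [D → . y Y Y], [D → Y . y c], [D → y Y Y .], [X → . b D Y], [Y → . A], [Y → . X b], [Y → . Y A c], [Y → Y . A c] }  — shift, reduce
  I12: { [A → . Y D], [A → . b y], [A → . c X y], [D → Y y . c], [D → y . Y Y], [X → . b D Y], [Y → . A], [Y → . X b], [Y → . Y A c] }  — shift
  I13: { [A → c . X y], [D → Y y c .], [X → . b D Y] }  — shift, reduce
  I14: { [A → c X . y] }  — shift
  I15: { [A → . Y D], [A → . b y], [A → . c X y], [D → . Y y c], [D → . y Y Y], [X → . b D Y], [X → b . D Y], [Y → . A], [Y → . X b], [Y → . Y A c] }  — shift
  I16: { [A → . Y D], [A → . b y], [A → . c X y], [X → . b D Y], [X → b D . Y], [Y → . A], [Y → . X b], [Y → . Y A c] }  — shift
  I17: { [A → . Y D], [A → . b y], [A → . c X y], [A → Y . D], [D → . Y y c], [D → . y Y Y], [X → . b D Y], [X → b D Y .], [Y → . A], [Y → . X b], [Y → . Y A c], [Y → Y . A c] }  — shift, reduce
  I18: { [A → c X y .] }  — reduce
  I19: { [Y → Y A c .] }  — reduce
  I20: { [A → . Y D], [A → . b y], [A → . c X y], [A → b y .], [D → y . Y Y], [X → . b D Y], [Y → . A], [Y → . X b], [Y → . Y A c] }  — shift, reduce
  I21: { [Y → X b .] }  — reduce

No state contains more than one complete item.

Answer: No reduce-reduce conflicts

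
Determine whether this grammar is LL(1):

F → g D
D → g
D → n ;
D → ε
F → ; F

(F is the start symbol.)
A grammar is LL(1) if for each non-terminal N with multiple productions, the predict sets of those productions are pairwise disjoint, where PREDICT(N → α) = (FIRST(α) \ {ε}) ∪ (FOLLOW(N) if α ⇒* ε).

Relevant sets:
  FOLLOW(D) = { $ }

For F:
  PREDICT(F → g D) = { 'g' }
  PREDICT(F → ';' F) = { ';' }
For D:
  PREDICT(D → g) = { 'g' }
  PREDICT(D → n ';') = { 'n' }
  PREDICT(D → ε) = { $ }

All predict sets are disjoint. The grammar IS LL(1).

Answer: Yes, the grammar is LL(1).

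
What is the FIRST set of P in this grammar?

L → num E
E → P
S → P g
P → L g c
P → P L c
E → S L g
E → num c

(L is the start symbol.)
To compute FIRST(P), examine every production with P on the left-hand side, reading each right-hand side left to right until a non-nullable symbol is reached.

FIRST sets of the other non-terminals involved (by the same procedure, iterated to a fixed point):
  FIRST(L) = { 'num' }

From P → L g c:
  - L is a non-terminal: add FIRST(L) \ {ε} = { 'num' }
    L is not nullable, so stop
From P → P L c:
  - P is the symbol being defined: contributes nothing new
    P is not nullable, so stop

Collecting: FIRST(P) = { 'num' }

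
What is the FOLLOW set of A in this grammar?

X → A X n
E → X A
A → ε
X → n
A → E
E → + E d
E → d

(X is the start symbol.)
To compute FOLLOW(A), find every occurrence of A on a right-hand side N → α A β: add FIRST(β) \ {ε}, and if β is empty or nullable also add FOLLOW(N). Iterate to a fixed point.

In X → A X n: A is followed by X n, add FIRST(X n) \ {ε} = { '+', 'd', 'n' }
In E → X A: A is at the end, add FOLLOW(E)

The FOLLOW sets referred to above (computed the same way, to a fixed point):
  FOLLOW(E) = { '+', 'd', 'n' }

Taking the union: FOLLOW(A) = { '+', 'd', 'n' }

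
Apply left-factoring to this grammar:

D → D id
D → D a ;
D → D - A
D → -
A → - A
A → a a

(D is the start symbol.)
Left-factoring transforms A → αβ₁ | αβ₂ into A → αA' and A' → β₁ | β₂
(α is the longest common prefix among the alternatives). Repeat until
no nonterminal has two alternatives with a common prefix.

Round 1: D has alternatives sharing prefix 'D'. Introduce D': D → D D'
  Add: D' → id
  Add: D' → a ;
  Add: D' → - A

No remaining common prefixes — done.

Resulting grammar:
D → D D'
D' → id
D' → a ;
D' → - A
D → -
A → - A
A → a a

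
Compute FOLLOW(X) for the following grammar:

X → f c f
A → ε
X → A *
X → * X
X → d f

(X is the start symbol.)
{ $ }

To compute FOLLOW(X), find every occurrence of X on a right-hand side N → α X β: add FIRST(β) \ {ε}, and if β is empty or nullable also add FOLLOW(N). Iterate to a fixed point.

X is the start symbol, so $ ∈ FOLLOW(X).
In X → * X: X is at the end; this adds FOLLOW(X) to itself — nothing new

Taking the union: FOLLOW(X) = { $ }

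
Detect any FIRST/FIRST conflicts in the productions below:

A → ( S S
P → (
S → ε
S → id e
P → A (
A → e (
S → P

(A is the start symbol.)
Yes. P → '(' / P → A '(' on { '(' }

A FIRST/FIRST conflict occurs when two productions N → α and N → β for the same non-terminal have FIRST(α) ∩ FIRST(β) ≠ ∅ (with ε ∈ FIRST of a nullable right-hand side, so two nullable alternatives also conflict).

FIRST sets of the non-terminals at (or reachable through a nullable prefix from) the front of some alternative:
  FIRST(A) = { '(', 'e' }
  FIRST(P) = { '(', 'e' }

Productions for A:
  A → ( S S: FIRST = { '(' }
  A → e (: FIRST = { 'e' }
Productions for P:
  P → (: FIRST = { '(' }
  P → A (: FIRST = { '(', 'e' }
Productions for S:
  S → ε: FIRST = { ε }
  S → id e: FIRST = { 'id' }
  S → P: FIRST = { '(', 'e' }

Conflict for P: P → ( and P → A (
  Overlap: { '(' }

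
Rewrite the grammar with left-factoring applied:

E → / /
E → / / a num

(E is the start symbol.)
E → / / E'
E' → ε
E' → a num

Left-factoring transforms A → αβ₁ | αβ₂ into A → αA' and A' → β₁ | β₂
(α is the longest common prefix among the alternatives). Repeat until
no nonterminal has two alternatives with a common prefix.

Round 1: E has alternatives sharing prefix '/ /'. Introduce E': E → / / E'
  Add: E' → ε
  Add: E' → a num

No remaining common prefixes — done.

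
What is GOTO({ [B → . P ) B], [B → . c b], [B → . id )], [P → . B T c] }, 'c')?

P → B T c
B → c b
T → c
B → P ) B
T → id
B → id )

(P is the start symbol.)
{ [B → c . b] }

GOTO(I, 'c') = CLOSURE({ [A → αX.β] : [A → α.Xβ] ∈ I, X = 'c' })

Items with dot before 'c', with the dot advanced:
  [B → . c b] → [B → c . b]
Closure adds nothing (no advanced item has the dot before a non-terminal).

GOTO = { [B → c . b] }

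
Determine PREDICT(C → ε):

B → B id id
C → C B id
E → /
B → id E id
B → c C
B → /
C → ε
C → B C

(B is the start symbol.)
PREDICT(C → ε) = (FIRST(RHS) \ {ε}) ∪ (FOLLOW(C) if ε ∈ FIRST(RHS), i.e. RHS ⇒* ε)
The right-hand side is ε (FIRST(ε) = { ε }), so the predict set is FOLLOW(C) = { $, '/', 'c', 'id' }
PREDICT(C → ε) = { $, '/', 'c', 'id' }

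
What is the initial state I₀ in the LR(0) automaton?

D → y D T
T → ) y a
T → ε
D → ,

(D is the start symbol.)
{ [D → . ,], [D → . y D T], [D' → . D] }

First, augment the grammar with D' → D
I₀ = CLOSURE({ [D' → . D] }):
  [D' → . D] has the dot before D: add [D → . y D T], [D → . ,]
No further items can be added.

I₀ = { [D → . ,], [D → . y D T], [D' → . D] }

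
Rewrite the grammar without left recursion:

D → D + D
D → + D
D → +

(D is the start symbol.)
D → + D D'
D → + D'
D' → + D D'
D' → ε

D is directly left-recursive. The standard transformation for
  A → A α₁ | ... | A α_m | β₁ | ... | β_n
is
  A  → β₁ A' | ... | β_n A'
  A' → α₁ A' | ... | α_m A' | ε

D → + D becomes D → + D D'
D → + becomes D → + D'
D → D + D becomes D' → + D D'
Add D' → ε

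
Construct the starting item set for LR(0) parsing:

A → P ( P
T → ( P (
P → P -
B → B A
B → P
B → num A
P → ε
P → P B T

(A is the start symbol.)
{ [A → . P ( P], [A' → . A], [P → . P -], [P → . P B T], [P → .] }

First, augment the grammar with A' → A
I₀ = CLOSURE({ [A' → . A] }):
  [A' → . A] has the dot before A: add [A → . P ( P]
  [A → . P ( P] has the dot before P: add [P → . P -], [P → .], [P → . P B T]
No further items can be added.

I₀ = { [A → . P ( P], [A' → . A], [P → . P -], [P → . P B T], [P → .] }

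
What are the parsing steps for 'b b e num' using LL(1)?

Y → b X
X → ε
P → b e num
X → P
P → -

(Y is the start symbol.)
Stack is shown with the top on the left.

Stack      Input        Action
------------------------------
Y $        b b e num $  output Y → b X
b X $      b b e num $  match 'b'
X $        b e num $    output X → P
P $        b e num $    output P → b e num
b e num $  b e num $    match 'b'
e num $    e num $      match 'e'
num $      num $        match 'num'
$          $            accept

The string is accepted.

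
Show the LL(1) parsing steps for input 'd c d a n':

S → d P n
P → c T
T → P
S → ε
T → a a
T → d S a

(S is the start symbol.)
LL(1) parsing maintains a stack (initially the start symbol over $) and the input. At each step: if the stack top is a terminal, match it against the current input token; if it is a non-terminal N, replace it with the RHS of M[N, lookahead] (the unique production whose predict set contains the lookahead).

Stack is shown with the top on the left.

Stack      Input        Action
------------------------------
S $        d c d a n $  output S → d P n
d P n $    d c d a n $  match 'd'
P n $      c d a n $    output P → c T
c T n $    c d a n $    match 'c'
T n $      d a n $      output T → d S a
d S a n $  d a n $      match 'd'
S a n $    a n $        output S → ε
a n $      a n $        match 'a'
n $        n $          match 'n'
$          $            accept

The string is accepted.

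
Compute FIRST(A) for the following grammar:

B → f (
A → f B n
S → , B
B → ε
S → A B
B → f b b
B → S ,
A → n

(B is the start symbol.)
To compute FIRST(A), examine every production with A on the left-hand side, reading each right-hand side left to right until a non-nullable symbol is reached.

From A → f B n:
  - f is a terminal: add 'f' and stop
From A → n:
  - n is a terminal: add 'n' and stop

Collecting: FIRST(A) = { 'f', 'n' }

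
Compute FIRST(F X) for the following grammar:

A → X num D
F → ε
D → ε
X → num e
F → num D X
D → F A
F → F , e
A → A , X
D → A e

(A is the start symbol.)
{ ',', 'num' }

FIRST sets of the non-terminals involved (from the grammar, by fixed-point iteration):
  FIRST(F) = { ',', 'num', ε }
  FIRST(X) = { 'num' }

To compute FIRST(F X), process the symbols left to right:
Symbol F is a non-terminal. Add FIRST(F) \ {ε} = { ',', 'num' }
F is nullable (ε ∈ FIRST(F)), continue to the next symbol.
Symbol X is a non-terminal. Add FIRST(X) \ {ε} = { 'num' }
X is not nullable (ε ∉ FIRST(X)), so stop here.
FIRST(F X) = { ',', 'num' }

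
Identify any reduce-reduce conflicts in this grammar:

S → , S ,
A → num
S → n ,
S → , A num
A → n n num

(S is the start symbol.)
No reduce-reduce conflicts

Augment with S' → S and build the canonical LR(0) collection (I0 = CLOSURE({[S' → . S]}), then GOTO on every symbol after a dot until no new states appear). It has 13 states:
  I0: { [S → . , A num], [S → . , S ,], [S → . n ,], [S' → . S] }  — shift
  I1: { [A → . n n num], [A → . num], [S → , . A num], [S → , . S ,], [S → . , A num], [S → . , S ,], [S → . n ,] }  — shift
  I2: { [S' → S .] }  — accept
  I3: { [S → n . ,] }  — shift
  I4: { [S → n , .] }  — reduce
  I5: { [S → , A . num] }  — shift
  I6: { [S → , S . ,] }  — shift
  I7: { [A → n . n num], [S → n . ,] }  — shift
  I8: { [A → num .] }  — reduce
  I9: { [A → n n . num] }  — shift
  I10: { [A → n n num .] }  — reduce
  I11: { [S → , S , .] }  — reduce
  I12: { [S → , A num .] }  — reduce

No state contains more than one complete item.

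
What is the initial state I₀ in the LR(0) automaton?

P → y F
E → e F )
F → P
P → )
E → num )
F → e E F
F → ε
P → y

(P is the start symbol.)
First, augment the grammar with P' → P
I₀ = CLOSURE({ [P' → . P] }):
  [P' → . P] has the dot before P: add [P → . y F], [P → . )], [P → . y]
No further items can be added.

I₀ = { [P → . )], [P → . y F], [P → . y], [P' → . P] }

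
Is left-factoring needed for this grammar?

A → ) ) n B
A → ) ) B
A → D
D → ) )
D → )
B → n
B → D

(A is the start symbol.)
Left-factoring is needed when two productions for the same non-terminal
share a common prefix on the right-hand side.

Productions for A:
  A → ) ) n B
  A → ) ) B
  A → D
Productions for D:
  D → ) )
  D → )
Productions for B:
  B → n
  B → D

Found common prefix ') )' in productions for A
Found common prefix ')' in productions for D

Answer: Yes, A has productions with common prefix ') )'; D has productions with common prefix ')'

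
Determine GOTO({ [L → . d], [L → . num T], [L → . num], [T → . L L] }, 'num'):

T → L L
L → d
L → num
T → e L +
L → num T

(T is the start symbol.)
{ [L → . d], [L → . num T], [L → . num], [L → num . T], [L → num .], [T → . L L], [T → . e L +] }

GOTO(I, 'num') = CLOSURE({ [A → αX.β] : [A → α.Xβ] ∈ I, X = 'num' })

Items with dot before 'num', with the dot advanced:
  [L → . num] → [L → num .]
  [L → . num T] → [L → num . T]
Closure of the advanced items:
  [L → num . T] has the dot before T: add [T → . L L], [T → . e L +]
  [T → . L L] has the dot before L: add [L → . d], [L → . num], [L → . num T]

GOTO = { [L → . d], [L → . num T], [L → . num], [L → num . T], [L → num .], [T → . L L], [T → . e L +] }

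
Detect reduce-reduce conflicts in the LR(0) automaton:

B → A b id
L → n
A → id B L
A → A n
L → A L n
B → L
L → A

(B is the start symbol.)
Augment with B' → B and build the canonical LR(0) collection (I0 = CLOSURE({[B' → . B]}), then GOTO on every symbol after a dot until no new states appear). It has 14 states:
  I0: { [A → . A n], [A → . id B L], [B → . A b id], [B → . L], [B' → . B], [L → . A L n], [L → . A], [L → . n] }  — shift
  I1: { [A → . A n], [A → . id B L], [A → A . n], [B → A . b id], [L → . A L n], [L → . A], [L → . n], [L → A . L n], [L → A .] }  — shift, reduce
  I2: { [B' → B .] }  — accept
  I3: { [B → L .] }  — reduce
  I4: { [A → . A n], [A → . id B L], [A → id . B L], [B → . A b id], [B → . L], [L → . A L n], [L → . A], [L → . n] }  — shift
  I5: { [L → n .] }  — reduce
  I6: { [A → . A n], [A → . id B L], [A → id B . L], [L → . A L n], [L → . A], [L → . n] }  — shift
  I7: { [A → . A n], [A → . id B L], [A → A . n], [L → . A L n], [L → . A], [L → . n], [L → A . L n], [L → A .] }  — shift, reduce
  I8: { [A → id B L .] }  — reduce
  I9: { [L → A L . n] }  — shift
  I10: { [A → A n .], [L → n .] }  — 2 reduces
  I11: { [L → A L n .] }  — reduce
  I12: { [B → A b . id] }  — shift
  I13: { [B → A b id .] }  — reduce

I10 contains complete items [A → A n .], [L → n .] — reduce-reduce conflict.

Answer: Yes — I10: [A → A n .] vs [L → n .]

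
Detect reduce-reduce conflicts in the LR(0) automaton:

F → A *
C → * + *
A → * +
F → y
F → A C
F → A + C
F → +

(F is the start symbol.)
A reduce-reduce conflict occurs when an LR(0) state has two complete items [A → α .] and [B → β .] — both call for a reduction, and with no lookahead the parser cannot choose between them.

Augment with F' → F and build the canonical LR(0) collection (I0 = CLOSURE({[F' → . F]}), then GOTO on every symbol after a dot until no new states appear). It has 14 states:
  I0: { [A → . * +], [F → . +], [F → . A *], [F → . A + C], [F → . A C], [F → . y], [F' → . F] }  — shift
  I1: { [A → * . +] }  — shift
  I2: { [F → + .] }  — reduce
  I3: { [C → . * + *], [F → A . *], [F → A . + C], [F → A . C] }  — shift
  I4: { [F' → F .] }  — accept
  I5: { [F → y .] }  — reduce
  I6: { [C → * . + *], [F → A * .] }  — shift, reduce
  I7: { [C → . * + *], [F → A + . C] }  — shift
  I8: { [F → A C .] }  — reduce
  I9: { [C → * . + *] }  — shift
  I10: { [F → A + C .] }  — reduce
  I11: { [C → * + . *] }  — shift
  I12: { [C → * + * .] }  — reduce
  I13: { [A → * + .] }  — reduce

No state contains more than one complete item.

Answer: No reduce-reduce conflicts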